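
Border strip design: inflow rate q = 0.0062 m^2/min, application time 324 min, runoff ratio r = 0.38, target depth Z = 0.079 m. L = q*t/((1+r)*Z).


L = q*t/((1+r)*Z)
L = 0.0062*324/((1+0.38)*0.079)
L = 2.0088/0.10902

18.4260 m


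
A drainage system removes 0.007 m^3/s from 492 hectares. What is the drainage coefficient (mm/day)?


DC = Q * 86400 / (A * 10000) * 1000
DC = 0.007 * 86400 / (492 * 10000) * 1000
DC = 604800.0000 / 4920000

0.1229 mm/day


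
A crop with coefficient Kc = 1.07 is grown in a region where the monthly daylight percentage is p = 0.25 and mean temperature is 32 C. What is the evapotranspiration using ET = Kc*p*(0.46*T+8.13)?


ET = Kc * p * (0.46*T + 8.13)
ET = 1.07 * 0.25 * (0.46*32 + 8.13)
ET = 1.07 * 0.25 * 22.8500

6.1124 mm/day


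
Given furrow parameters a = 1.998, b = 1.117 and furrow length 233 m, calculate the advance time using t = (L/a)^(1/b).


t = (L/a)^(1/b)
t = (233/1.998)^(1/1.117)
t = 116.616617^(1/1.117)

70.8399 min


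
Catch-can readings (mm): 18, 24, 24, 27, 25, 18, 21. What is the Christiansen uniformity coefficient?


mean = 22.428571 mm
MAD = 2.938776 mm
CU = (1 - 2.938776/22.428571)*100

86.8972 %


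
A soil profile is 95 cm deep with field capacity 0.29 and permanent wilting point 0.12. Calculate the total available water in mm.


AWC = (FC - PWP) * d * 10
AWC = (0.29 - 0.12) * 95 * 10
AWC = 0.1700 * 95 * 10

161.5000 mm


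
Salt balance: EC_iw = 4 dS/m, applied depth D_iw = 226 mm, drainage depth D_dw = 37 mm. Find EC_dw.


EC_dw = EC_iw * D_iw / D_dw
EC_dw = 4 * 226 / 37
EC_dw = 904 / 37

24.4324 dS/m


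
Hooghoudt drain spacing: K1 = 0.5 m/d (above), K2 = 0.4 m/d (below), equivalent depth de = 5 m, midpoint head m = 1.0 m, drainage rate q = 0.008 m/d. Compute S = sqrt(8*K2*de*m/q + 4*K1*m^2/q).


S^2 = 8*K2*de*m/q + 4*K1*m^2/q
S^2 = 8*0.4*5*1.0/0.008 + 4*0.5*1.0^2/0.008
S = sqrt(2250.0000)

47.4342 m


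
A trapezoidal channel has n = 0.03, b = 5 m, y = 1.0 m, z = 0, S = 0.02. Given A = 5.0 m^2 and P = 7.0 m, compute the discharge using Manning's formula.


R = A/P = 5.0/7.0 = 0.714286
Q = (1/0.03) * 5.0 * 0.714286^(2/3) * 0.02^0.5

18.8341 m^3/s


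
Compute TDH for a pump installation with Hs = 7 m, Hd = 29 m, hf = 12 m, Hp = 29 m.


TDH = Hs + Hd + hf + Hp = 7 + 29 + 12 + 29 = 77

77 m


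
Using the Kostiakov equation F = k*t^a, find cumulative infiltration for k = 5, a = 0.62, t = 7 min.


F = k * t^a = 5 * 7^0.62
F = 5 * 3.341649

16.7082 mm


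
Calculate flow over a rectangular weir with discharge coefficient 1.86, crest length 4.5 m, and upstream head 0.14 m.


Q = C * L * H^(3/2) = 1.86 * 4.5 * 0.14^1.5 = 1.86 * 4.5 * 0.052383

0.4384 m^3/s


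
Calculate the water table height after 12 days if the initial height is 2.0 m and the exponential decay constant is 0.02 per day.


m = m0 * exp(-k*t)
m = 2.0 * exp(-0.02 * 12)
m = 2.0 * exp(-0.2400)

1.5733 m


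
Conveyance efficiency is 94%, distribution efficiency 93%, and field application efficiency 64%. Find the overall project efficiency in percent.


Ec = 0.94, Eb = 0.93, Ea = 0.64
E = 0.94 * 0.93 * 0.64 * 100 = 55.9488%

55.9488 %


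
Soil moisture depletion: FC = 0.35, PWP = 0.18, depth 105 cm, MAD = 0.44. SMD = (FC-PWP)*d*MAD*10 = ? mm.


SMD = (FC - PWP) * d * MAD * 10
SMD = (0.35 - 0.18) * 105 * 0.44 * 10
SMD = 0.1700 * 105 * 0.44 * 10

78.5400 mm


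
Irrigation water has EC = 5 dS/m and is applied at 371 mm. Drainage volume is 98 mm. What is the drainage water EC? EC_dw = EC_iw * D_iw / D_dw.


EC_dw = EC_iw * D_iw / D_dw
EC_dw = 5 * 371 / 98
EC_dw = 1855 / 98

18.9286 dS/m


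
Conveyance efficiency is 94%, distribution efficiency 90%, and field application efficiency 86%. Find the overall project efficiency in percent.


Ec = 0.94, Eb = 0.9, Ea = 0.86
E = 0.94 * 0.9 * 0.86 * 100 = 72.7560%

72.7560 %


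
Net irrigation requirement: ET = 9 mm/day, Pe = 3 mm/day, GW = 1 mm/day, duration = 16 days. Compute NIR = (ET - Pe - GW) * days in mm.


Daily deficit = ET - Pe - GW = 9 - 3 - 1 = 5 mm/day
NIR = 5 * 16 = 80 mm

80.0000 mm


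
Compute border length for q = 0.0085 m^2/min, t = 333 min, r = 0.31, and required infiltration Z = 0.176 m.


L = q*t/((1+r)*Z)
L = 0.0085*333/((1+0.31)*0.176)
L = 2.8305/0.23056

12.2766 m


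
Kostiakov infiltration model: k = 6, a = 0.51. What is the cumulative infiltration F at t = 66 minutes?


F = k * t^a = 6 * 66^0.51
F = 6 * 8.471638

50.8298 mm


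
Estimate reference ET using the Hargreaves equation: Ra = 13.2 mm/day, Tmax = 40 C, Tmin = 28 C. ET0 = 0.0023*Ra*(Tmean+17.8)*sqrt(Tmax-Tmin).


Tmean = (Tmax + Tmin)/2 = (40 + 28)/2 = 34.0
ET0 = 0.0023 * 13.2 * (34.0 + 17.8) * sqrt(40 - 28)
ET0 = 0.0023 * 13.2 * 51.8 * 3.464102

5.4478 mm/day


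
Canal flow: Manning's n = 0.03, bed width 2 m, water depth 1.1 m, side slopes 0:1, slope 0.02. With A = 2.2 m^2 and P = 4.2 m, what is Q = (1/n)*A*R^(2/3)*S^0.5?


R = A/P = 2.2/4.2 = 0.523810
Q = (1/0.03) * 2.2 * 0.523810^(2/3) * 0.02^0.5

6.7391 m^3/s


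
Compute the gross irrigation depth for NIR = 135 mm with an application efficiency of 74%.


Ea = 74% = 0.74
GID = NIR / Ea = 135 / 0.74 = 182.4324 mm

182.4324 mm


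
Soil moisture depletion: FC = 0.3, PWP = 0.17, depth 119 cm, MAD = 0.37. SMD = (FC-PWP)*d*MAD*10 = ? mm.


SMD = (FC - PWP) * d * MAD * 10
SMD = (0.3 - 0.17) * 119 * 0.37 * 10
SMD = 0.1300 * 119 * 0.37 * 10

57.2390 mm


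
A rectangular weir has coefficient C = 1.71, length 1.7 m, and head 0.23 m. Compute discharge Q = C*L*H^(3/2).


Q = C * L * H^(3/2) = 1.71 * 1.7 * 0.23^1.5 = 1.71 * 1.7 * 0.110304

0.3207 m^3/s


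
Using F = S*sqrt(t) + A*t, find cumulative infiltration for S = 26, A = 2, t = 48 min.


F = S*sqrt(t) + A*t
F = 26*sqrt(48) + 2*48
F = 26*6.928203 + 96

276.1333 mm


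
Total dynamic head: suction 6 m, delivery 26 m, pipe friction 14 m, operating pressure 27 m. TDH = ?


TDH = Hs + Hd + hf + Hp = 6 + 26 + 14 + 27 = 73

73 m


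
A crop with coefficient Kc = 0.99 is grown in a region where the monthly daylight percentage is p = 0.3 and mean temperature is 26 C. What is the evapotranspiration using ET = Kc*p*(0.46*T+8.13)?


ET = Kc * p * (0.46*T + 8.13)
ET = 0.99 * 0.3 * (0.46*26 + 8.13)
ET = 0.99 * 0.3 * 20.0900

5.9667 mm/day


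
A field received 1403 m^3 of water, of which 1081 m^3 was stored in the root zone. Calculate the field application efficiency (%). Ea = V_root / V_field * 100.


Ea = V_root / V_field * 100 = 1081 / 1403 * 100 = 77.0492%

77.0492 %


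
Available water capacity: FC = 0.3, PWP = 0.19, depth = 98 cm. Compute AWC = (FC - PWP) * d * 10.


AWC = (FC - PWP) * d * 10
AWC = (0.3 - 0.19) * 98 * 10
AWC = 0.1100 * 98 * 10

107.8000 mm


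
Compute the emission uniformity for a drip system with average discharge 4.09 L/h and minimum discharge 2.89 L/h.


EU = (q_min/q_avg)*100 = (2.89/4.09)*100 = 70.6601%

70.6601 %


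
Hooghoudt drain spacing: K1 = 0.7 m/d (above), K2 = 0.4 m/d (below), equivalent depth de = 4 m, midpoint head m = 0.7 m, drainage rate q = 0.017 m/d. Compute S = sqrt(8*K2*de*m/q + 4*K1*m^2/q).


S^2 = 8*K2*de*m/q + 4*K1*m^2/q
S^2 = 8*0.4*4*0.7/0.017 + 4*0.7*0.7^2/0.017
S = sqrt(607.7647)

24.6529 m


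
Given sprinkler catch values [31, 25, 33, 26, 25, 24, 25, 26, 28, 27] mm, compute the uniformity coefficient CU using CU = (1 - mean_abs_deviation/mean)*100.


mean = 27.000000 mm
MAD = 2.200000 mm
CU = (1 - 2.200000/27.000000)*100

91.8519 %


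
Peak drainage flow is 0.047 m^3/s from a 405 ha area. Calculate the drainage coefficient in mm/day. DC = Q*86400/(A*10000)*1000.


DC = Q * 86400 / (A * 10000) * 1000
DC = 0.047 * 86400 / (405 * 10000) * 1000
DC = 4060800.0000 / 4050000

1.0027 mm/day


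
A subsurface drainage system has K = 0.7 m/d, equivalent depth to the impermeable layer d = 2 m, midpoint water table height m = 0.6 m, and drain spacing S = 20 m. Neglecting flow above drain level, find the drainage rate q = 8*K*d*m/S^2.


q = 8*K*d*m/S^2
q = 8*0.7*2*0.6/20^2
q = 6.7200 / 400

0.0168 m/d


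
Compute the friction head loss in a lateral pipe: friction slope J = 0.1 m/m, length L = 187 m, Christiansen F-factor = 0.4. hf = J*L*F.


hf = J * L * F = 0.1 * 187 * 0.4 = 7.4800 m

7.4800 m


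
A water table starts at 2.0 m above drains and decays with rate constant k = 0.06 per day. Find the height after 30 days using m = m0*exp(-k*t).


m = m0 * exp(-k*t)
m = 2.0 * exp(-0.06 * 30)
m = 2.0 * exp(-1.8000)

0.3306 m


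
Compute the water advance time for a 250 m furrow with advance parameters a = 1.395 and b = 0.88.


t = (L/a)^(1/b)
t = (250/1.395)^(1/0.88)
t = 179.211470^(1/0.88)

363.6160 min


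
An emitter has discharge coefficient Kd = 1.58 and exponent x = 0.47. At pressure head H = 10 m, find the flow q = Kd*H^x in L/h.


q = Kd * H^x = 1.58 * 10^0.47 = 1.58 * 2.951209

4.6629 L/h


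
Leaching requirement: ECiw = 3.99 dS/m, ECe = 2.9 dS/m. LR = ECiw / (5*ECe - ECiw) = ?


LR = ECiw / (5*ECe - ECiw)
LR = 3.99 / (5*2.9 - 3.99)
LR = 3.99 / 10.5100

0.3796


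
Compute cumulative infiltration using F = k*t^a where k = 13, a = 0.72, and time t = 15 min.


F = k * t^a = 13 * 15^0.72
F = 13 * 7.027255

91.3543 mm


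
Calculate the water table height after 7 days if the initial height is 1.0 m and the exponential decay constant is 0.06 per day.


m = m0 * exp(-k*t)
m = 1.0 * exp(-0.06 * 7)
m = 1.0 * exp(-0.4200)

0.6570 m


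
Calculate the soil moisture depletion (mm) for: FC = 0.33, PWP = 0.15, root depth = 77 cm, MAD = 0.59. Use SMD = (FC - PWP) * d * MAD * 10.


SMD = (FC - PWP) * d * MAD * 10
SMD = (0.33 - 0.15) * 77 * 0.59 * 10
SMD = 0.1800 * 77 * 0.59 * 10

81.7740 mm


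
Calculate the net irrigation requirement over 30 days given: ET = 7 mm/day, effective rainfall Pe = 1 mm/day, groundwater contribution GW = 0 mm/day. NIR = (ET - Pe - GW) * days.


Daily deficit = ET - Pe - GW = 7 - 1 - 0 = 6 mm/day
NIR = 6 * 30 = 180 mm

180.0000 mm


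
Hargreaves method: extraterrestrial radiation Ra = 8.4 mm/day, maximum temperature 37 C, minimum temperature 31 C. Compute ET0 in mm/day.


Tmean = (Tmax + Tmin)/2 = (37 + 31)/2 = 34.0
ET0 = 0.0023 * 8.4 * (34.0 + 17.8) * sqrt(37 - 31)
ET0 = 0.0023 * 8.4 * 51.8 * 2.449490

2.4514 mm/day


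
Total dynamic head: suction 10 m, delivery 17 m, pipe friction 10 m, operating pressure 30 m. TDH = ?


TDH = Hs + Hd + hf + Hp = 10 + 17 + 10 + 30 = 67

67 m


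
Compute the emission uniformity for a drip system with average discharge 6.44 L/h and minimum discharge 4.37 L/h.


EU = (q_min/q_avg)*100 = (4.37/6.44)*100 = 67.8571%

67.8571 %


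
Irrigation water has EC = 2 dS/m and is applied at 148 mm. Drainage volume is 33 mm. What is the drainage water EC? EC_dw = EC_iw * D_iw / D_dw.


EC_dw = EC_iw * D_iw / D_dw
EC_dw = 2 * 148 / 33
EC_dw = 296 / 33

8.9697 dS/m


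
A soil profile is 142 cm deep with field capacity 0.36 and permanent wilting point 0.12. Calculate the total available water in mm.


AWC = (FC - PWP) * d * 10
AWC = (0.36 - 0.12) * 142 * 10
AWC = 0.2400 * 142 * 10

340.8000 mm


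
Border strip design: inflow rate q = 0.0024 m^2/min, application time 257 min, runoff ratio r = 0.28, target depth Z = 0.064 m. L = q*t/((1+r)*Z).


L = q*t/((1+r)*Z)
L = 0.0024*257/((1+0.28)*0.064)
L = 0.6168/0.08192

7.5293 m


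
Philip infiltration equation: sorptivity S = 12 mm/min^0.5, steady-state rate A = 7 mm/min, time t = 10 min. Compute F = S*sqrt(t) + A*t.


F = S*sqrt(t) + A*t
F = 12*sqrt(10) + 7*10
F = 12*3.162278 + 70

107.9473 mm


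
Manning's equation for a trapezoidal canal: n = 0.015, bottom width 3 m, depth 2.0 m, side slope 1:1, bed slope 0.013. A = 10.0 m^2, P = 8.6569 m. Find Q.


R = A/P = 10.0/8.6569 = 1.155148
Q = (1/0.015) * 10.0 * 1.155148^(2/3) * 0.013^0.5

83.6833 m^3/s


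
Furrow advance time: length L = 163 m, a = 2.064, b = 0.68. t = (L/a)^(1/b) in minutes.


t = (L/a)^(1/b)
t = (163/2.064)^(1/0.68)
t = 78.972868^(1/0.68)

617.1755 min


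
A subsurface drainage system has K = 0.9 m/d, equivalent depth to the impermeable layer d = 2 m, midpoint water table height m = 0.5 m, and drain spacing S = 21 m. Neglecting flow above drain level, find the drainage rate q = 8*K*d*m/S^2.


q = 8*K*d*m/S^2
q = 8*0.9*2*0.5/21^2
q = 7.2000 / 441

0.0163 m/d


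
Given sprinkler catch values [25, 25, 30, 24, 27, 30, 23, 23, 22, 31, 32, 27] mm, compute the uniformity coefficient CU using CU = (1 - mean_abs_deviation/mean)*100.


mean = 26.583333 mm
MAD = 2.916667 mm
CU = (1 - 2.916667/26.583333)*100

89.0282 %


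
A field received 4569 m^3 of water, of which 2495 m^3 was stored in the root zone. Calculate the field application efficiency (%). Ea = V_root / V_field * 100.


Ea = V_root / V_field * 100 = 2495 / 4569 * 100 = 54.6071%

54.6071 %


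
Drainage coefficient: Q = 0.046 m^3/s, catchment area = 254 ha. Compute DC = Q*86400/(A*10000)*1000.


DC = Q * 86400 / (A * 10000) * 1000
DC = 0.046 * 86400 / (254 * 10000) * 1000
DC = 3974400.0000 / 2540000

1.5647 mm/day


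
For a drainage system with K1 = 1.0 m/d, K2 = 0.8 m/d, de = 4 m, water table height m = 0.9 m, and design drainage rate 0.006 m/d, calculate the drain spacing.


S^2 = 8*K2*de*m/q + 4*K1*m^2/q
S^2 = 8*0.8*4*0.9/0.006 + 4*1.0*0.9^2/0.006
S = sqrt(4380.0000)

66.1816 m


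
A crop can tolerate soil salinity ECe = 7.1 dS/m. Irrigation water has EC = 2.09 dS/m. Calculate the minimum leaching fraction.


LR = ECiw / (5*ECe - ECiw)
LR = 2.09 / (5*7.1 - 2.09)
LR = 2.09 / 33.4100

0.0626


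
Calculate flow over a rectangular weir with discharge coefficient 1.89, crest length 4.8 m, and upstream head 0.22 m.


Q = C * L * H^(3/2) = 1.89 * 4.8 * 0.22^1.5 = 1.89 * 4.8 * 0.103189

0.9361 m^3/s


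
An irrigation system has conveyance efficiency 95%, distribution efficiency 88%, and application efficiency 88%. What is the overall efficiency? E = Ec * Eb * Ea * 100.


Ec = 0.95, Eb = 0.88, Ea = 0.88
E = 0.95 * 0.88 * 0.88 * 100 = 73.5680%

73.5680 %


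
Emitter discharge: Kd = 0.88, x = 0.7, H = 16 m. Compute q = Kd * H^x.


q = Kd * H^x = 0.88 * 16^0.7 = 0.88 * 6.964405

6.1287 L/h


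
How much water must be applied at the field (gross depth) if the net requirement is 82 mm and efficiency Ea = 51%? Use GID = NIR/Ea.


Ea = 51% = 0.51
GID = NIR / Ea = 82 / 0.51 = 160.7843 mm

160.7843 mm


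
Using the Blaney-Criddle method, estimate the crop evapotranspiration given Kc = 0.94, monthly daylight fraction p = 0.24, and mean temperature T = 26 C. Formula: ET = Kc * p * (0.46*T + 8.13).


ET = Kc * p * (0.46*T + 8.13)
ET = 0.94 * 0.24 * (0.46*26 + 8.13)
ET = 0.94 * 0.24 * 20.0900

4.5323 mm/day


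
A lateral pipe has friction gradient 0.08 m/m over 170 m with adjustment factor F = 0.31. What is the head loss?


hf = J * L * F = 0.08 * 170 * 0.31 = 4.2160 m

4.2160 m


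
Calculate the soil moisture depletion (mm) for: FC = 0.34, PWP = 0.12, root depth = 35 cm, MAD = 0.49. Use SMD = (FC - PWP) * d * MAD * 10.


SMD = (FC - PWP) * d * MAD * 10
SMD = (0.34 - 0.12) * 35 * 0.49 * 10
SMD = 0.2200 * 35 * 0.49 * 10

37.7300 mm


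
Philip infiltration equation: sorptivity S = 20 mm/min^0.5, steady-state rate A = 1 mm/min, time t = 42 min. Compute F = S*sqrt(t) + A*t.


F = S*sqrt(t) + A*t
F = 20*sqrt(42) + 1*42
F = 20*6.480741 + 42

171.6148 mm


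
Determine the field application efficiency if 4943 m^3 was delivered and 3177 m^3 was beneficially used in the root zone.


Ea = V_root / V_field * 100 = 3177 / 4943 * 100 = 64.2727%

64.2727 %


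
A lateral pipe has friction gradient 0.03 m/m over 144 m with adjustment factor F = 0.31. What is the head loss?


hf = J * L * F = 0.03 * 144 * 0.31 = 1.3392 m

1.3392 m


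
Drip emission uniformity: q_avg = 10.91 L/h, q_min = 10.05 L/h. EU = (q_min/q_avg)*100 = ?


EU = (q_min/q_avg)*100 = (10.05/10.91)*100 = 92.1173%

92.1173 %


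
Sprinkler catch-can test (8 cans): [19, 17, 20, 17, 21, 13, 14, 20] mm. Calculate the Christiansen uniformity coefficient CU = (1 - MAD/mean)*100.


mean = 17.625000 mm
MAD = 2.375000 mm
CU = (1 - 2.375000/17.625000)*100

86.5248 %


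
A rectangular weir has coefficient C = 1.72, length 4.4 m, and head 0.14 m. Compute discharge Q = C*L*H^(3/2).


Q = C * L * H^(3/2) = 1.72 * 4.4 * 0.14^1.5 = 1.72 * 4.4 * 0.052383

0.3964 m^3/s


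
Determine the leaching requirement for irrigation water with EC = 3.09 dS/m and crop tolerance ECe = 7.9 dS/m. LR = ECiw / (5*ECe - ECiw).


LR = ECiw / (5*ECe - ECiw)
LR = 3.09 / (5*7.9 - 3.09)
LR = 3.09 / 36.4100

0.0849


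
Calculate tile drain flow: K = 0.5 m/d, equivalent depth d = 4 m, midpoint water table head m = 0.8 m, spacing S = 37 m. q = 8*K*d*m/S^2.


q = 8*K*d*m/S^2
q = 8*0.5*4*0.8/37^2
q = 12.8000 / 1369

0.0093 m/d


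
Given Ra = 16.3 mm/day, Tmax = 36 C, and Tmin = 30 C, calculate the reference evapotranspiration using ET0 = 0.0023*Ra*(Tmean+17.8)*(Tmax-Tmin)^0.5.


Tmean = (Tmax + Tmin)/2 = (36 + 30)/2 = 33.0
ET0 = 0.0023 * 16.3 * (33.0 + 17.8) * sqrt(36 - 30)
ET0 = 0.0023 * 16.3 * 50.8 * 2.449490

4.6650 mm/day


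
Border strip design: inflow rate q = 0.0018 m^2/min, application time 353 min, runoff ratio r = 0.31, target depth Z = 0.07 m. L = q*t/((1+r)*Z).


L = q*t/((1+r)*Z)
L = 0.0018*353/((1+0.31)*0.07)
L = 0.6354/0.0917

6.9291 m


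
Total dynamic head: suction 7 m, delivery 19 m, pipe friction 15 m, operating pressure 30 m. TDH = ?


TDH = Hs + Hd + hf + Hp = 7 + 19 + 15 + 30 = 71

71 m


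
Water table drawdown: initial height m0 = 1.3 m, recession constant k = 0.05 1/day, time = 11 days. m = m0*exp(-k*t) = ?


m = m0 * exp(-k*t)
m = 1.3 * exp(-0.05 * 11)
m = 1.3 * exp(-0.5500)

0.7500 m


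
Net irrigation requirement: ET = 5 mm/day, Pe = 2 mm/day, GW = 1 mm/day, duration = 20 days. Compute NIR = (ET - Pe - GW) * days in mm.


Daily deficit = ET - Pe - GW = 5 - 2 - 1 = 2 mm/day
NIR = 2 * 20 = 40 mm

40.0000 mm


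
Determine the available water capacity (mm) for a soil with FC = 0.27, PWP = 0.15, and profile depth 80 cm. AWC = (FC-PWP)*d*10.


AWC = (FC - PWP) * d * 10
AWC = (0.27 - 0.15) * 80 * 10
AWC = 0.1200 * 80 * 10

96.0000 mm


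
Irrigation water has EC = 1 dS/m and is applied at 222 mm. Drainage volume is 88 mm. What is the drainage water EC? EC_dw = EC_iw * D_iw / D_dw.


EC_dw = EC_iw * D_iw / D_dw
EC_dw = 1 * 222 / 88
EC_dw = 222 / 88

2.5227 dS/m


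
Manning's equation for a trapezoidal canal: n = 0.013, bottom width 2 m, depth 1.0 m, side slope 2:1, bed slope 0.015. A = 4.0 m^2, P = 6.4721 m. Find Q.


R = A/P = 4.0/6.4721 = 0.618037
Q = (1/0.013) * 4.0 * 0.618037^(2/3) * 0.015^0.5

27.3425 m^3/s


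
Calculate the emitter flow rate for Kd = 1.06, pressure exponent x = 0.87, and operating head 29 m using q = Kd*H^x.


q = Kd * H^x = 1.06 * 29^0.87 = 1.06 * 18.719156

19.8423 L/h


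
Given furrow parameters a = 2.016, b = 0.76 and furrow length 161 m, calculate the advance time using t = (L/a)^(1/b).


t = (L/a)^(1/b)
t = (161/2.016)^(1/0.76)
t = 79.861111^(1/0.76)

318.4732 min


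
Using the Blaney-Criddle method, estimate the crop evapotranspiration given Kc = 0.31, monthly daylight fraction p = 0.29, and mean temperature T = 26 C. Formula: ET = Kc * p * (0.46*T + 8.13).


ET = Kc * p * (0.46*T + 8.13)
ET = 0.31 * 0.29 * (0.46*26 + 8.13)
ET = 0.31 * 0.29 * 20.0900

1.8061 mm/day


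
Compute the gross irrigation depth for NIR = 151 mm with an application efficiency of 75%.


Ea = 75% = 0.75
GID = NIR / Ea = 151 / 0.75 = 201.3333 mm

201.3333 mm


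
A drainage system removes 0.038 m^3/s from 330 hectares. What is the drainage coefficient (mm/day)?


DC = Q * 86400 / (A * 10000) * 1000
DC = 0.038 * 86400 / (330 * 10000) * 1000
DC = 3283200.0000 / 3300000

0.9949 mm/day


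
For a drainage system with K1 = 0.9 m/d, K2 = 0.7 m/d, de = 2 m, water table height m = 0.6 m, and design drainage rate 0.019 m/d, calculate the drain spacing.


S^2 = 8*K2*de*m/q + 4*K1*m^2/q
S^2 = 8*0.7*2*0.6/0.019 + 4*0.9*0.6^2/0.019
S = sqrt(421.8947)

20.5401 m


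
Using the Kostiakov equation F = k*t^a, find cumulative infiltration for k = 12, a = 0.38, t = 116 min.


F = k * t^a = 12 * 116^0.38
F = 12 * 6.088272

73.0593 mm


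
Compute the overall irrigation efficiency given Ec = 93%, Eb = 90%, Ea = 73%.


Ec = 0.93, Eb = 0.9, Ea = 0.73
E = 0.93 * 0.9 * 0.73 * 100 = 61.1010%

61.1010 %


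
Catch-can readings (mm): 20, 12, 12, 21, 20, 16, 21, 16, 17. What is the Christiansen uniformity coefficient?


mean = 17.222222 mm
MAD = 2.913580 mm
CU = (1 - 2.913580/17.222222)*100

83.0824 %


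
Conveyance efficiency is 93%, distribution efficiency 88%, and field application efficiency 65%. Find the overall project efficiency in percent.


Ec = 0.93, Eb = 0.88, Ea = 0.65
E = 0.93 * 0.88 * 0.65 * 100 = 53.1960%

53.1960 %


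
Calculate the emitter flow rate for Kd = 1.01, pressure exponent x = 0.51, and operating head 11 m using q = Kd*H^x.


q = Kd * H^x = 1.01 * 11^0.51 = 1.01 * 3.397115

3.4311 L/h


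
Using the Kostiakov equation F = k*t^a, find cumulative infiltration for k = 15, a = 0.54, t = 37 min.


F = k * t^a = 15 * 37^0.54
F = 15 * 7.027954

105.4193 mm


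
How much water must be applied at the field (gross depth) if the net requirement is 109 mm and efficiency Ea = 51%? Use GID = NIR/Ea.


Ea = 51% = 0.51
GID = NIR / Ea = 109 / 0.51 = 213.7255 mm

213.7255 mm


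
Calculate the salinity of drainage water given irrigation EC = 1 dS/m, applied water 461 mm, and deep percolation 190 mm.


EC_dw = EC_iw * D_iw / D_dw
EC_dw = 1 * 461 / 190
EC_dw = 461 / 190

2.4263 dS/m


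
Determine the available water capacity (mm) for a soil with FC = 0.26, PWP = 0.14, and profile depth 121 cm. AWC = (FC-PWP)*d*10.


AWC = (FC - PWP) * d * 10
AWC = (0.26 - 0.14) * 121 * 10
AWC = 0.1200 * 121 * 10

145.2000 mm


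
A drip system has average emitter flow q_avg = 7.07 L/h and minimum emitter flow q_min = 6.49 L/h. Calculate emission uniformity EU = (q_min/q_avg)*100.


EU = (q_min/q_avg)*100 = (6.49/7.07)*100 = 91.7963%

91.7963 %


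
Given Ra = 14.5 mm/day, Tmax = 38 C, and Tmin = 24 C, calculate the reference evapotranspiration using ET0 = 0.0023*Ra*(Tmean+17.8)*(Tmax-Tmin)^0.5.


Tmean = (Tmax + Tmin)/2 = (38 + 24)/2 = 31.0
ET0 = 0.0023 * 14.5 * (31.0 + 17.8) * sqrt(38 - 24)
ET0 = 0.0023 * 14.5 * 48.8 * 3.741657

6.0895 mm/day


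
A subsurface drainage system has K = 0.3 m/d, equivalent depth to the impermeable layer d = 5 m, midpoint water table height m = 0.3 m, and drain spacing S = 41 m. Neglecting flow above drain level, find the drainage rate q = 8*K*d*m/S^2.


q = 8*K*d*m/S^2
q = 8*0.3*5*0.3/41^2
q = 3.6000 / 1681

0.0021 m/d


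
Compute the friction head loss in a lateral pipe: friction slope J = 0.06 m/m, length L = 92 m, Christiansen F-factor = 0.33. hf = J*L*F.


hf = J * L * F = 0.06 * 92 * 0.33 = 1.8216 m

1.8216 m


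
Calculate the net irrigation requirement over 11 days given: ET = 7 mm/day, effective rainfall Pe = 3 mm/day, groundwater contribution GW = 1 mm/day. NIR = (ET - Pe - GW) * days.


Daily deficit = ET - Pe - GW = 7 - 3 - 1 = 3 mm/day
NIR = 3 * 11 = 33 mm

33.0000 mm


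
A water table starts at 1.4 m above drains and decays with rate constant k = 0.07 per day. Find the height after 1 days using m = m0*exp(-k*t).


m = m0 * exp(-k*t)
m = 1.4 * exp(-0.07 * 1)
m = 1.4 * exp(-0.0700)

1.3054 m


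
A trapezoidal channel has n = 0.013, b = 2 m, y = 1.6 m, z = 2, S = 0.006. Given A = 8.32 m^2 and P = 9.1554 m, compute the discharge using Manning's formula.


R = A/P = 8.32/9.1554 = 0.908753
Q = (1/0.013) * 8.32 * 0.908753^(2/3) * 0.006^0.5

46.5107 m^3/s


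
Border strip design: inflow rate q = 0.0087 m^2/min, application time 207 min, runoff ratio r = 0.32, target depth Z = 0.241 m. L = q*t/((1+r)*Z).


L = q*t/((1+r)*Z)
L = 0.0087*207/((1+0.32)*0.241)
L = 1.8009/0.31812

5.6611 m


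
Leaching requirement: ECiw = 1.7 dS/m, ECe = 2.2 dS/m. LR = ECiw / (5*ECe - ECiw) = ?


LR = ECiw / (5*ECe - ECiw)
LR = 1.7 / (5*2.2 - 1.7)
LR = 1.7 / 9.3000

0.1828


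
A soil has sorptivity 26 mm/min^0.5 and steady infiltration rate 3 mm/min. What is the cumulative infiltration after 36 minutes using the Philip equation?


F = S*sqrt(t) + A*t
F = 26*sqrt(36) + 3*36
F = 26*6.000000 + 108

264.0000 mm


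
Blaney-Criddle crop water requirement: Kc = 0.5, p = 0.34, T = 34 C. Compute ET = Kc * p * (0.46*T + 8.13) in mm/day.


ET = Kc * p * (0.46*T + 8.13)
ET = 0.5 * 0.34 * (0.46*34 + 8.13)
ET = 0.5 * 0.34 * 23.7700

4.0409 mm/day


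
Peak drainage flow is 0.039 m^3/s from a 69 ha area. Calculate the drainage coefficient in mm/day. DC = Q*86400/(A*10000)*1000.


DC = Q * 86400 / (A * 10000) * 1000
DC = 0.039 * 86400 / (69 * 10000) * 1000
DC = 3369600.0000 / 690000

4.8835 mm/day


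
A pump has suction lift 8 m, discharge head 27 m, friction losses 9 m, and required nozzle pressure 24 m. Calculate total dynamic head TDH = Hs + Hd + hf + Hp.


TDH = Hs + Hd + hf + Hp = 8 + 27 + 9 + 24 = 68

68 m


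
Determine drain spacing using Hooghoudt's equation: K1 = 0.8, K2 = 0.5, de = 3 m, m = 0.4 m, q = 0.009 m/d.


S^2 = 8*K2*de*m/q + 4*K1*m^2/q
S^2 = 8*0.5*3*0.4/0.009 + 4*0.8*0.4^2/0.009
S = sqrt(590.2222)

24.2945 m


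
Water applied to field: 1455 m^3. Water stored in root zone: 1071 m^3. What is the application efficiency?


Ea = V_root / V_field * 100 = 1071 / 1455 * 100 = 73.6082%

73.6082 %


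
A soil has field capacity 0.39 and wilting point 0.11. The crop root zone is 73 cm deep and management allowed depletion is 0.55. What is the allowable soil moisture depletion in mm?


SMD = (FC - PWP) * d * MAD * 10
SMD = (0.39 - 0.11) * 73 * 0.55 * 10
SMD = 0.2800 * 73 * 0.55 * 10

112.4200 mm


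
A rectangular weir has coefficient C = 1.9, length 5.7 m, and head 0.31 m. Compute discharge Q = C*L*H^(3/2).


Q = C * L * H^(3/2) = 1.9 * 5.7 * 0.31^1.5 = 1.9 * 5.7 * 0.172601

1.8693 m^3/s


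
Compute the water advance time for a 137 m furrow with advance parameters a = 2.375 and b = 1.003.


t = (L/a)^(1/b)
t = (137/2.375)^(1/1.003)
t = 57.684211^(1/1.003)

56.9888 min


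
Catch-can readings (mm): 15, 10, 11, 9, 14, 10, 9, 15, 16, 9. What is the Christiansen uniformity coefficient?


mean = 11.800000 mm
MAD = 2.560000 mm
CU = (1 - 2.560000/11.800000)*100

78.3051 %


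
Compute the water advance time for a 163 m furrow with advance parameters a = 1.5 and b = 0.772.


t = (L/a)^(1/b)
t = (163/1.5)^(1/0.772)
t = 108.666667^(1/0.772)

433.9408 min


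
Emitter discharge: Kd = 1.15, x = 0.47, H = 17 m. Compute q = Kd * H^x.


q = Kd * H^x = 1.15 * 17^0.47 = 1.15 * 3.787137

4.3552 L/h


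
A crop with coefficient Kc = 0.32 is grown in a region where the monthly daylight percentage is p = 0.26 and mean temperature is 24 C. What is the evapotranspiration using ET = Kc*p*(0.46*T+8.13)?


ET = Kc * p * (0.46*T + 8.13)
ET = 0.32 * 0.26 * (0.46*24 + 8.13)
ET = 0.32 * 0.26 * 19.1700

1.5949 mm/day


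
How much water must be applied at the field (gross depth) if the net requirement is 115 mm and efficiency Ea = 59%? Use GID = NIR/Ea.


Ea = 59% = 0.59
GID = NIR / Ea = 115 / 0.59 = 194.9153 mm

194.9153 mm


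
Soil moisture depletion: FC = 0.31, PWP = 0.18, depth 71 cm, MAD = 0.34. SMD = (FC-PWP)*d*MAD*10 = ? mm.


SMD = (FC - PWP) * d * MAD * 10
SMD = (0.31 - 0.18) * 71 * 0.34 * 10
SMD = 0.1300 * 71 * 0.34 * 10

31.3820 mm


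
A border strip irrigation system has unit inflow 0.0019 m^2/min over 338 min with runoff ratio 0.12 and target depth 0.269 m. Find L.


L = q*t/((1+r)*Z)
L = 0.0019*338/((1+0.12)*0.269)
L = 0.6422/0.30128

2.1316 m


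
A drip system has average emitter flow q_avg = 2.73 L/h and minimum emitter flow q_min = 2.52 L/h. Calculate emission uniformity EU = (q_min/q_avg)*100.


EU = (q_min/q_avg)*100 = (2.52/2.73)*100 = 92.3077%

92.3077 %


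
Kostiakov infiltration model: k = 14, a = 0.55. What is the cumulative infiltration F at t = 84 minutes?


F = k * t^a = 14 * 84^0.55
F = 14 * 11.438093

160.1333 mm


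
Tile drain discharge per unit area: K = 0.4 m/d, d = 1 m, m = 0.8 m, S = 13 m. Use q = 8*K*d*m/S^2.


q = 8*K*d*m/S^2
q = 8*0.4*1*0.8/13^2
q = 2.5600 / 169

0.0151 m/d


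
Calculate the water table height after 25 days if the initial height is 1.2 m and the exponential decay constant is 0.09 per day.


m = m0 * exp(-k*t)
m = 1.2 * exp(-0.09 * 25)
m = 1.2 * exp(-2.2500)

0.1265 m


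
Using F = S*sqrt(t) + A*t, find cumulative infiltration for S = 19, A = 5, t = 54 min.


F = S*sqrt(t) + A*t
F = 19*sqrt(54) + 5*54
F = 19*7.348469 + 270

409.6209 mm


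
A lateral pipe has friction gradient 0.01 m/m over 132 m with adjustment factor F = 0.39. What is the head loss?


hf = J * L * F = 0.01 * 132 * 0.39 = 0.5148 m

0.5148 m


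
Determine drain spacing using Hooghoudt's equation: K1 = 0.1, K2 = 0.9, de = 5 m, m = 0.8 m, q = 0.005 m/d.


S^2 = 8*K2*de*m/q + 4*K1*m^2/q
S^2 = 8*0.9*5*0.8/0.005 + 4*0.1*0.8^2/0.005
S = sqrt(5811.2000)

76.2312 m


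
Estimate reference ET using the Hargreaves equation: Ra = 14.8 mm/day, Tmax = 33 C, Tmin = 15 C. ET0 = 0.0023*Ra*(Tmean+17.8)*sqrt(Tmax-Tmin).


Tmean = (Tmax + Tmin)/2 = (33 + 15)/2 = 24.0
ET0 = 0.0023 * 14.8 * (24.0 + 17.8) * sqrt(33 - 15)
ET0 = 0.0023 * 14.8 * 41.8 * 4.242641

6.0367 mm/day


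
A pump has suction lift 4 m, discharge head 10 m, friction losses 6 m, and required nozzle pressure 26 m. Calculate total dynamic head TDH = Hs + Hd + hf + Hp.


TDH = Hs + Hd + hf + Hp = 4 + 10 + 6 + 26 = 46

46 m


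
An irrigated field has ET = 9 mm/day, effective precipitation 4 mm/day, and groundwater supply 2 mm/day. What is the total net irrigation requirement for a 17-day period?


Daily deficit = ET - Pe - GW = 9 - 4 - 2 = 3 mm/day
NIR = 3 * 17 = 51 mm

51.0000 mm


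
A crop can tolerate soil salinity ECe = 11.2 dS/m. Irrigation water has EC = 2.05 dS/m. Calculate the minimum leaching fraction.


LR = ECiw / (5*ECe - ECiw)
LR = 2.05 / (5*11.2 - 2.05)
LR = 2.05 / 53.9500

0.0380


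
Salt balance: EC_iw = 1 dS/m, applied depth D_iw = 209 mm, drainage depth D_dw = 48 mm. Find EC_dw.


EC_dw = EC_iw * D_iw / D_dw
EC_dw = 1 * 209 / 48
EC_dw = 209 / 48

4.3542 dS/m


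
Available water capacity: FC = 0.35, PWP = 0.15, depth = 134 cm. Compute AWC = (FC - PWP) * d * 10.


AWC = (FC - PWP) * d * 10
AWC = (0.35 - 0.15) * 134 * 10
AWC = 0.2000 * 134 * 10

268.0000 mm


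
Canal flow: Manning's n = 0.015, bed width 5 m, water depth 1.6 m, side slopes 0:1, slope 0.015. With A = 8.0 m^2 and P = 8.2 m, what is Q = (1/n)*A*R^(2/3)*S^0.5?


R = A/P = 8.0/8.2 = 0.975610
Q = (1/0.015) * 8.0 * 0.975610^(2/3) * 0.015^0.5

64.2533 m^3/s


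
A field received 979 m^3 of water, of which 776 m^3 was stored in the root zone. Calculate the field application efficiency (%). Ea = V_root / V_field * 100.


Ea = V_root / V_field * 100 = 776 / 979 * 100 = 79.2646%

79.2646 %


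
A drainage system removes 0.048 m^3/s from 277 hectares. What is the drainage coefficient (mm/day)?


DC = Q * 86400 / (A * 10000) * 1000
DC = 0.048 * 86400 / (277 * 10000) * 1000
DC = 4147200.0000 / 2770000

1.4972 mm/day


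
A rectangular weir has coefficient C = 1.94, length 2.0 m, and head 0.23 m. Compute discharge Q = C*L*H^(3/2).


Q = C * L * H^(3/2) = 1.94 * 2.0 * 0.23^1.5 = 1.94 * 2.0 * 0.110304

0.4280 m^3/s


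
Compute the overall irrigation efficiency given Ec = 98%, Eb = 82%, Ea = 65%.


Ec = 0.98, Eb = 0.82, Ea = 0.65
E = 0.98 * 0.82 * 0.65 * 100 = 52.2340%

52.2340 %


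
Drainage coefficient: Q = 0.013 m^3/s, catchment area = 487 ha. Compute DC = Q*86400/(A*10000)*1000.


DC = Q * 86400 / (A * 10000) * 1000
DC = 0.013 * 86400 / (487 * 10000) * 1000
DC = 1123200.0000 / 4870000

0.2306 mm/day


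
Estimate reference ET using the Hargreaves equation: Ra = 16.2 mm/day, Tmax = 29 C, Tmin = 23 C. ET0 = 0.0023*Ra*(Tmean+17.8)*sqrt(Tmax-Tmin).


Tmean = (Tmax + Tmin)/2 = (29 + 23)/2 = 26.0
ET0 = 0.0023 * 16.2 * (26.0 + 17.8) * sqrt(29 - 23)
ET0 = 0.0023 * 16.2 * 43.8 * 2.449490

3.9975 mm/day


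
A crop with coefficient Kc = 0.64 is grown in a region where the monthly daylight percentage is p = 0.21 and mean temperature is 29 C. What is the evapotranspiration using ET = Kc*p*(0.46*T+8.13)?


ET = Kc * p * (0.46*T + 8.13)
ET = 0.64 * 0.21 * (0.46*29 + 8.13)
ET = 0.64 * 0.21 * 21.4700

2.8856 mm/day


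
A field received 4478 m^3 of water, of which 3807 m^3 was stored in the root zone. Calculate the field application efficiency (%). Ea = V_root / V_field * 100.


Ea = V_root / V_field * 100 = 3807 / 4478 * 100 = 85.0156%

85.0156 %


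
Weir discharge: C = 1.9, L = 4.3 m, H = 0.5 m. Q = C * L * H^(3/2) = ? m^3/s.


Q = C * L * H^(3/2) = 1.9 * 4.3 * 0.5^1.5 = 1.9 * 4.3 * 0.353553

2.8885 m^3/s


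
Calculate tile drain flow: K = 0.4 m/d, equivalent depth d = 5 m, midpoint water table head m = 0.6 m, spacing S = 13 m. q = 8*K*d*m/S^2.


q = 8*K*d*m/S^2
q = 8*0.4*5*0.6/13^2
q = 9.6000 / 169

0.0568 m/d


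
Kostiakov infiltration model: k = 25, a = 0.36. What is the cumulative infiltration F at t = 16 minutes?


F = k * t^a = 25 * 16^0.36
F = 25 * 2.713209

67.8302 mm


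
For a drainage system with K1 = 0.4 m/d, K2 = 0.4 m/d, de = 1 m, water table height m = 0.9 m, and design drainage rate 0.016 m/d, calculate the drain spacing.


S^2 = 8*K2*de*m/q + 4*K1*m^2/q
S^2 = 8*0.4*1*0.9/0.016 + 4*0.4*0.9^2/0.016
S = sqrt(261.0000)

16.1555 m


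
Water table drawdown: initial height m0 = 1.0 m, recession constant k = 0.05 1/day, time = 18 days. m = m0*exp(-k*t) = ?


m = m0 * exp(-k*t)
m = 1.0 * exp(-0.05 * 18)
m = 1.0 * exp(-0.9000)

0.4066 m


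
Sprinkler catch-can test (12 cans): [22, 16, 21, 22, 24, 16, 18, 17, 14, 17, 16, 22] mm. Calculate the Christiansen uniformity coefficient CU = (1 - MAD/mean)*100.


mean = 18.750000 mm
MAD = 2.875000 mm
CU = (1 - 2.875000/18.750000)*100

84.6667 %


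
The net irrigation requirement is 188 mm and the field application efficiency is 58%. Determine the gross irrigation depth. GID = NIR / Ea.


Ea = 58% = 0.58
GID = NIR / Ea = 188 / 0.58 = 324.1379 mm

324.1379 mm


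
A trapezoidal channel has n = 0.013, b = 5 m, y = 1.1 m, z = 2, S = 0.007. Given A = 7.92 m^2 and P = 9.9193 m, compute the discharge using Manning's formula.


R = A/P = 7.92/9.9193 = 0.798443
Q = (1/0.013) * 7.92 * 0.798443^(2/3) * 0.007^0.5

43.8692 m^3/s


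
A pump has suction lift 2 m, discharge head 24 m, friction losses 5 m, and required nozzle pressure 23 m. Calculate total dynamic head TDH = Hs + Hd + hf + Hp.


TDH = Hs + Hd + hf + Hp = 2 + 24 + 5 + 23 = 54

54 m


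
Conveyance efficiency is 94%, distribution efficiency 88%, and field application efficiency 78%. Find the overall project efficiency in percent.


Ec = 0.94, Eb = 0.88, Ea = 0.78
E = 0.94 * 0.88 * 0.78 * 100 = 64.5216%

64.5216 %


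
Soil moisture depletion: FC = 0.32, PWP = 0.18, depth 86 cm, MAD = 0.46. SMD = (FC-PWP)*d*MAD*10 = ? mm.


SMD = (FC - PWP) * d * MAD * 10
SMD = (0.32 - 0.18) * 86 * 0.46 * 10
SMD = 0.1400 * 86 * 0.46 * 10

55.3840 mm


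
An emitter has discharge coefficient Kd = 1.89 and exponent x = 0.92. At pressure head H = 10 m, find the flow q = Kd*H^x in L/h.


q = Kd * H^x = 1.89 * 10^0.92 = 1.89 * 8.317638

15.7203 L/h


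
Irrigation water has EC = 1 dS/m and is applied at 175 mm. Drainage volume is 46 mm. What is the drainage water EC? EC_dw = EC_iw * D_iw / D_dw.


EC_dw = EC_iw * D_iw / D_dw
EC_dw = 1 * 175 / 46
EC_dw = 175 / 46

3.8043 dS/m


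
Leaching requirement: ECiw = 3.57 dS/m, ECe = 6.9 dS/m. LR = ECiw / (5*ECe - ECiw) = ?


LR = ECiw / (5*ECe - ECiw)
LR = 3.57 / (5*6.9 - 3.57)
LR = 3.57 / 30.9300

0.1154


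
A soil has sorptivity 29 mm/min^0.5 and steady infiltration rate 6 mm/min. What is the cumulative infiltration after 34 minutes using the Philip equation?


F = S*sqrt(t) + A*t
F = 29*sqrt(34) + 6*34
F = 29*5.830952 + 204

373.0976 mm


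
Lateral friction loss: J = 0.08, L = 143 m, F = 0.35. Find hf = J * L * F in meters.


hf = J * L * F = 0.08 * 143 * 0.35 = 4.0040 m

4.0040 m


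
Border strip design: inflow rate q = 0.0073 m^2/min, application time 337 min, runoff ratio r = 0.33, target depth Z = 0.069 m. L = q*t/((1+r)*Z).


L = q*t/((1+r)*Z)
L = 0.0073*337/((1+0.33)*0.069)
L = 2.4601/0.09177

26.8072 m


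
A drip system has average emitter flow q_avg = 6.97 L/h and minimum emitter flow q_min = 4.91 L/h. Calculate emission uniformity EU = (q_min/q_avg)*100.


EU = (q_min/q_avg)*100 = (4.91/6.97)*100 = 70.4448%

70.4448 %


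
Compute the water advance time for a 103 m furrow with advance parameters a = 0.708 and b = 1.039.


t = (L/a)^(1/b)
t = (103/0.708)^(1/1.039)
t = 145.480226^(1/1.039)

120.6760 min


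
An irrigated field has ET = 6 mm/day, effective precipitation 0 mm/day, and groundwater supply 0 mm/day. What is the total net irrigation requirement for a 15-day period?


Daily deficit = ET - Pe - GW = 6 - 0 - 0 = 6 mm/day
NIR = 6 * 15 = 90 mm

90.0000 mm


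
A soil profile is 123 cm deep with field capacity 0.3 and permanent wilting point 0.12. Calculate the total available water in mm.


AWC = (FC - PWP) * d * 10
AWC = (0.3 - 0.12) * 123 * 10
AWC = 0.1800 * 123 * 10

221.4000 mm


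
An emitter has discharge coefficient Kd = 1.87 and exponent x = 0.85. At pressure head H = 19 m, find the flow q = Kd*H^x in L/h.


q = Kd * H^x = 1.87 * 19^0.85 = 1.87 * 12.216325

22.8445 L/h


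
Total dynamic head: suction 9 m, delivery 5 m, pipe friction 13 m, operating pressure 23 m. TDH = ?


TDH = Hs + Hd + hf + Hp = 9 + 5 + 13 + 23 = 50

50 m


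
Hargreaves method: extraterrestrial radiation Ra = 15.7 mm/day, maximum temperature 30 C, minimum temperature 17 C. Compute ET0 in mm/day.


Tmean = (Tmax + Tmin)/2 = (30 + 17)/2 = 23.5
ET0 = 0.0023 * 15.7 * (23.5 + 17.8) * sqrt(30 - 17)
ET0 = 0.0023 * 15.7 * 41.3 * 3.605551

5.3771 mm/day


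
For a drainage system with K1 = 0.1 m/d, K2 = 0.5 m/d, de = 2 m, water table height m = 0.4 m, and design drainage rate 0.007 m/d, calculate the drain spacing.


S^2 = 8*K2*de*m/q + 4*K1*m^2/q
S^2 = 8*0.5*2*0.4/0.007 + 4*0.1*0.4^2/0.007
S = sqrt(466.2857)

21.5936 m


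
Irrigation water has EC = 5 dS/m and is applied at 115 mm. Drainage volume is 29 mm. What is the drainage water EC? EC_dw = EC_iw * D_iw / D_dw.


EC_dw = EC_iw * D_iw / D_dw
EC_dw = 5 * 115 / 29
EC_dw = 575 / 29

19.8276 dS/m


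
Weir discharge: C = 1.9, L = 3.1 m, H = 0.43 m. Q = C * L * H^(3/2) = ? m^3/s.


Q = C * L * H^(3/2) = 1.9 * 3.1 * 0.43^1.5 = 1.9 * 3.1 * 0.281970

1.6608 m^3/s


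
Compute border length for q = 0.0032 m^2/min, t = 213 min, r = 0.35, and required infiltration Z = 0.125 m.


L = q*t/((1+r)*Z)
L = 0.0032*213/((1+0.35)*0.125)
L = 0.6816/0.16875

4.0391 m


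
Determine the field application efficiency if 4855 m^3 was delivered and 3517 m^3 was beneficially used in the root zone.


Ea = V_root / V_field * 100 = 3517 / 4855 * 100 = 72.4408%

72.4408 %


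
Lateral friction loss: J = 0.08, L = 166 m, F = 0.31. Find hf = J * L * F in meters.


hf = J * L * F = 0.08 * 166 * 0.31 = 4.1168 m

4.1168 m


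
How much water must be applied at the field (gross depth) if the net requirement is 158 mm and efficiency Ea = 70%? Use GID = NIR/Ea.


Ea = 70% = 0.7
GID = NIR / Ea = 158 / 0.7 = 225.7143 mm

225.7143 mm
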